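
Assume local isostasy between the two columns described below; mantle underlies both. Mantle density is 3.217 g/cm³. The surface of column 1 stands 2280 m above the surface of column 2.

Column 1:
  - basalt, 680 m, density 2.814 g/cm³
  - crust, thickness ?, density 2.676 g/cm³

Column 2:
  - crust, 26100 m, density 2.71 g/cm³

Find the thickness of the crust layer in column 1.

Take the compensation level at the base of the deeper column (depth z_c below the surface of column 1) and equate Σ ρ_i t_i down to z_c; mantle fills any gap and the z_c terms cancel.
Column 1: 680×2.814 + x×2.676 + (z_c − 680 − x)×3.217
Column 2: 2280×0 + 26100×2.71 + (z_c − 2280 − 26100)×3.217
The z_c×3.217 term appears on both sides and cancels. Collect the known terms of each column as K = Σ(ρt)_known − 3.217 × (depth of known layers): K_1 = 1913.52 − 3.217×680 = −274.04; K_2 = 70731 − 3.217×(2280 + 26100) = −20567.46.
Balance: K_1 − x×(3.217 − 2.676) = K_2, so x = (K_1 − K_2)/(3.217 − 2.676) = 20293.4/0.541 = 37500 m.

37500 m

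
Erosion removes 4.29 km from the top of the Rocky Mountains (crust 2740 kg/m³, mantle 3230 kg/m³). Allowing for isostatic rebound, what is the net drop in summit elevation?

0.651 km

Rebound u = e ρ_c/ρ_m = 4.29 km × 2740/3230 = 3.639 km.
Net surface drop = e − u = 4.29 km − 3.639 km = e (ρ_m − ρ_c)/ρ_m = 0.651 km.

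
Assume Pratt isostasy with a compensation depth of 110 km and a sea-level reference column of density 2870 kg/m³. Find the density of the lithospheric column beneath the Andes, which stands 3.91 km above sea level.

Pratt balance: ρ_ref D = ρ (D + h).
ρ = ρ_ref D/(D + h) = 2870 × 110 km/(110 km + 3.91 km) = 2770 kg/m³.

2770 kg/m³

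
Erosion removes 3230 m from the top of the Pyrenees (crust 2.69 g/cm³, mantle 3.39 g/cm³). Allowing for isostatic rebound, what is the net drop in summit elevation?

667 m

Rebound u = e ρ_c/ρ_m = 3230 m × 2.69/3.39 = 2563 m.
Net surface drop = e − u = 3230 m − 2563 m = e (ρ_m − ρ_c)/ρ_m = 667 m.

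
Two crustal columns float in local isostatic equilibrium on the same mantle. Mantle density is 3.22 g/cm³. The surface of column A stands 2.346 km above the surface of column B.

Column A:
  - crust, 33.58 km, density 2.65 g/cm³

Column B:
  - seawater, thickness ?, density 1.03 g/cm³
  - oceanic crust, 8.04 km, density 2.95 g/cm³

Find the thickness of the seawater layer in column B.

4.3 km

Take the compensation level at the base of the deeper column (depth z_c below the surface of column A) and equate Σ ρ_i t_i down to z_c; mantle fills any gap and the z_c terms cancel.
Column A: 33.58×2.65 + (z_c − 33.58)×3.22
Column B: 2.346×0 + x×1.03 + 8.04×2.95 + (z_c − 2.346 − 8.04 − x)×3.22
The z_c×3.22 term appears on both sides and cancels. Collect the known terms of each column as K = Σ(ρt)_known − 3.22 × (depth of known layers): K_A = 88.987 − 3.22×33.58 = −19.1406; K_B = 23.718 − 3.22×(2.346 + 8.04) = −9.72492.
Balance: K_A = K_B − x×(3.22 − 1.03), so x = (K_B − K_A)/(3.22 − 1.03) = 9.41568/2.19 = 4.3 km.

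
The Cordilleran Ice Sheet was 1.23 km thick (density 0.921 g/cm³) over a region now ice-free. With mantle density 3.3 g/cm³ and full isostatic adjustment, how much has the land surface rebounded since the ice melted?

Removing the load lets mantle flow back in; uplift u satisfies ρ_ice t = ρ_m u.
u = t ρ_ice/ρ_m = 1.23 km × 0.921/3.3 = 0.343 km.

0.343 km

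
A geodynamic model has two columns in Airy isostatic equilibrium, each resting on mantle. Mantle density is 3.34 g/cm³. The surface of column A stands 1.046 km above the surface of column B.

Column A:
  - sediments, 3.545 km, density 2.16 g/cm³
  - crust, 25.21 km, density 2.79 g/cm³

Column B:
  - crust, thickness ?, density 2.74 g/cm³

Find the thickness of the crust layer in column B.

24.3 km

Take the compensation level at the base of the deeper column (depth z_c below the surface of column A) and equate Σ ρ_i t_i down to z_c; mantle fills any gap and the z_c terms cancel.
Column A: 3.545×2.16 + 25.21×2.79 + (z_c − 28.755)×3.34
Column B: 1.046×0 + x×2.74 + (z_c − 1.046 − 0 − x)×3.34
The z_c×3.34 term appears on both sides and cancels. Collect the known terms of each column as K = Σ(ρt)_known − 3.34 × (depth of known layers): K_A = 77.9931 − 3.34×28.755 = −18.0486; K_B = 0 − 3.34×(1.046 + 0) = −3.49364.
Balance: K_A = K_B − x×(3.34 − 2.74), so x = (K_B − K_A)/(3.34 − 2.74) = 14.555/0.6 = 24.3 km.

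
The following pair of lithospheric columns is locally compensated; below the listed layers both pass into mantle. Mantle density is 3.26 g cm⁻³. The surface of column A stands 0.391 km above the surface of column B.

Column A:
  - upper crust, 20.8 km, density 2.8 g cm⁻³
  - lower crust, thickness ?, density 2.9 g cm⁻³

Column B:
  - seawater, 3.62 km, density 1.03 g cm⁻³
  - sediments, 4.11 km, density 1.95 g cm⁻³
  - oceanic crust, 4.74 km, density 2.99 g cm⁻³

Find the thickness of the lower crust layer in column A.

17.9 km

Take the compensation level at the base of the deeper column (depth z_c below the surface of column A) and equate Σ ρ_i t_i down to z_c; mantle fills any gap and the z_c terms cancel.
Column A: 20.8×2.8 + x×2.9 + (z_c − 20.8 − x)×3.26
Column B: 0.391×0 + 3.62×1.03 + 4.11×1.95 + 4.74×2.99 + (z_c − 0.391 − 12.47)×3.26
The z_c×3.26 term appears on both sides and cancels. Collect the known terms of each column as K = Σ(ρt)_known − 3.26 × (depth of known layers): K_A = 58.24 − 3.26×20.8 = −9.568; K_B = 25.9157 − 3.26×(0.391 + 12.47) = −16.01116.
Balance: K_A − x×(3.26 − 2.9) = K_B, so x = (K_A − K_B)/(3.26 − 2.9) = 6.44316/0.36 = 17.9 km.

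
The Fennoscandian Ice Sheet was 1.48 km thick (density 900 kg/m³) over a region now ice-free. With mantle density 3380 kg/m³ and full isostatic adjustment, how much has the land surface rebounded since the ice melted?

0.394 km

Removing the load lets mantle flow back in; uplift u satisfies ρ_ice t = ρ_m u.
u = t ρ_ice/ρ_m = 1.48 km × 900/3380 = 0.394 km.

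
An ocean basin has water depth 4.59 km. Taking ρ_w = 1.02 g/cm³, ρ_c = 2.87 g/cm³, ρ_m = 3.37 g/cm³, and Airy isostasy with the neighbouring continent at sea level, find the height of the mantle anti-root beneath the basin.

17 km

Equating mass per unit area of the two columns: replacing crust with seawater at the top is compensated by replacing crust with mantle at the base: d (ρ_c − ρ_w) = a (ρ_m − ρ_c).
a = d (ρ_c − ρ_w)/(ρ_m − ρ_c) = 4.59 km × 1.85/0.5 = 17 km.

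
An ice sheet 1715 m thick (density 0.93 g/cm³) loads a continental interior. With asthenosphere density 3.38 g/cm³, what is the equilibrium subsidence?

472 m

Balancing pressure at the compensation depth: the ice load ρ_ice t is balanced by mantle displaced below, ρ_m s.
s = t ρ_ice / ρ_m = 1715 m × 0.93/3.38 = 472 m.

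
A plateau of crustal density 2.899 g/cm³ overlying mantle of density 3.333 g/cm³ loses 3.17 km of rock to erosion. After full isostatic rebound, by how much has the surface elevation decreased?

0.413 km

Rebound u = e ρ_c/ρ_m = 3.17 km × 2.899/3.333 = 2.757 km.
Net surface drop = e − u = 3.17 km − 2.757 km = e (ρ_m − ρ_c)/ρ_m = 0.413 km.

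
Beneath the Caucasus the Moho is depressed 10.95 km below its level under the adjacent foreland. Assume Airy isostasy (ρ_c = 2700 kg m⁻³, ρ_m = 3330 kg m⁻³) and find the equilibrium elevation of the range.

2.56 km

For local isostatic compensation: ρ_c h = (ρ_m − ρ_c) r.
h = r (ρ_m − ρ_c) / ρ_c = 10.95 km × (3330 − 2700) / 2700 = 2.56 km.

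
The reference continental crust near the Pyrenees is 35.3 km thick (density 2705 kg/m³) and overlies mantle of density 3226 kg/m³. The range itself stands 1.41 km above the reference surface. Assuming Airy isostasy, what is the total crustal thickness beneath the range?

Root depth r = h ρ_c / (ρ_m − ρ_c) = 1.41 km × 2705 / 521 = 7.321 km.
Total thickness = T + h + r = 35.3 km + 1.41 km + 7.321 km = 44 km.

44 km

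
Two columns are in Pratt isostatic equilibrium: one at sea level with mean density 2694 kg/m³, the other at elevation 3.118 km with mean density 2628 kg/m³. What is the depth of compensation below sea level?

ρ_ref D = ρ (D + h) → D (ρ_ref − ρ) = ρ h.
D = ρ h/(ρ_ref − ρ) = 2628 × 3.118 km/(2694 − 2628) = 124 km.

124 km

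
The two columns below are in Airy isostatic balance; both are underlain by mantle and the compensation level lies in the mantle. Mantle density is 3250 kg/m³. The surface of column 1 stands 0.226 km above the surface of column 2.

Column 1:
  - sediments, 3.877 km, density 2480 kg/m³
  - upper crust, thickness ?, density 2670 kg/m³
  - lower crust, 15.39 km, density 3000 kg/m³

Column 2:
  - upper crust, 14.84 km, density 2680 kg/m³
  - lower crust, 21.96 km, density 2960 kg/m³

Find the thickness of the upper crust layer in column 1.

15 km

Take the compensation level at the base of the deeper column (depth z_c below the surface of column 1) and equate Σ ρ_i t_i down to z_c; mantle fills any gap and the z_c terms cancel.
Column 1: 3.877×2480 + x×2670 + 15.39×3000 + (z_c − 19.267 − x)×3250
Column 2: 0.226×0 + 14.84×2680 + 21.96×2960 + (z_c − 0.226 − 36.8)×3250
The z_c×3250 term appears on both sides and cancels. Collect the known terms of each column as K = Σ(ρt)_known − 3250 × (depth of known layers): K_1 = 55784.96 − 3250×19.267 = −6832.79; K_2 = 104772.8 − 3250×(0.226 + 36.8) = −15561.7.
Balance: K_1 − x×(3250 − 2670) = K_2, so x = (K_1 − K_2)/(3250 − 2670) = 8728.91/580 = 15 km.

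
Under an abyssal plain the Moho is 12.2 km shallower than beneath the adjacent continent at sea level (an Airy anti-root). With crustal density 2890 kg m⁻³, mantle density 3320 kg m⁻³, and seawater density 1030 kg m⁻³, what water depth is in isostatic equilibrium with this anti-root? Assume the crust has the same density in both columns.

2.82 km

Replacing a thickness d of crust by seawater at the top must be balanced by replacing crust with mantle at the base: d (ρ_c − ρ_w) = a (ρ_m − ρ_c).
d = a (ρ_m − ρ_c)/(ρ_c − ρ_w) = 12.2 km × 430/1860 = 2.82 km.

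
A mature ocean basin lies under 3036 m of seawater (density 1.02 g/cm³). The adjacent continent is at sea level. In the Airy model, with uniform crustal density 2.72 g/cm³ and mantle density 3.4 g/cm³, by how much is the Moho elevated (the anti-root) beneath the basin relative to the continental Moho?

Isostatic balance requires: replacing crust with seawater at the top is compensated by replacing crust with mantle at the base: d (ρ_c − ρ_w) = a (ρ_m − ρ_c).
a = d (ρ_c − ρ_w)/(ρ_m − ρ_c) = 3036 m × 1.7/0.68 = 7590 m.

7590 m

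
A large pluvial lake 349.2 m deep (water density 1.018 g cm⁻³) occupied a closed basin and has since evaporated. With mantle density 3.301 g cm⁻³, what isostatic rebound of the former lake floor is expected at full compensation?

u = d ρ_w/ρ_m = 349.2 m × 1.018/3.301 = 108 m.

108 m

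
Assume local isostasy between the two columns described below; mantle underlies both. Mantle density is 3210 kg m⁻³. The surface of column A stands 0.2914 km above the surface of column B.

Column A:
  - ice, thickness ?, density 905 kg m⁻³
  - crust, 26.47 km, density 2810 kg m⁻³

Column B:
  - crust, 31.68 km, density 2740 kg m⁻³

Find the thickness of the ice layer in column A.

2.27 km

Take the compensation level at the base of the deeper column (depth z_c below the surface of column A) and equate Σ ρ_i t_i down to z_c; mantle fills any gap and the z_c terms cancel.
Column A: x×905 + 26.47×2810 + (z_c − 26.47 − x)×3210
Column B: 0.2914×0 + 31.68×2740 + (z_c − 0.2914 − 31.68)×3210
The z_c×3210 term appears on both sides and cancels. Collect the known terms of each column as K = Σ(ρt)_known − 3210 × (depth of known layers): K_A = 74380.7 − 3210×26.47 = −10588; K_B = 86803.2 − 3210×(0.2914 + 31.68) = −15824.994.
Balance: K_A − x×(3210 − 905) = K_B, so x = (K_A − K_B)/(3210 − 905) = 5236.99/2305 = 2.27 km.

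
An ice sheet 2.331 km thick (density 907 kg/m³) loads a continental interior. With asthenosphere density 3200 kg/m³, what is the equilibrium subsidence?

0.661 km

For local isostatic compensation: the ice load ρ_ice t is balanced by mantle displaced below, ρ_m s.
s = t ρ_ice / ρ_m = 2.331 km × 907/3200 = 0.661 km.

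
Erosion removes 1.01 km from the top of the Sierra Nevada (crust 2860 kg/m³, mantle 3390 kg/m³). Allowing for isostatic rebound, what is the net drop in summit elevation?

0.158 km

Rebound u = e ρ_c/ρ_m = 1.01 km × 2860/3390 = 0.8521 km.
Net surface drop = e − u = 1.01 km − 0.8521 km = e (ρ_m − ρ_c)/ρ_m = 0.158 km.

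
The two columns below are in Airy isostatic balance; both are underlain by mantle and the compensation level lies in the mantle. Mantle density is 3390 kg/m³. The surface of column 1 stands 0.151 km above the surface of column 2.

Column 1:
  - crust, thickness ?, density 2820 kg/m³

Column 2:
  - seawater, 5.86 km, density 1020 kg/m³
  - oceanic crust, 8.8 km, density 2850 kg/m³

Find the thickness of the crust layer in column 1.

Take the compensation level at the base of the deeper column (depth z_c below the surface of column 1) and equate Σ ρ_i t_i down to z_c; mantle fills any gap and the z_c terms cancel.
Column 1: x×2820 + (z_c − 0 − x)×3390
Column 2: 0.151×0 + 5.86×1020 + 8.8×2850 + (z_c − 0.151 − 14.66)×3390
The z_c×3390 term appears on both sides and cancels. Collect the known terms of each column as K = Σ(ρt)_known − 3390 × (depth of known layers): K_1 = 0 − 3390×0 = 0; K_2 = 31057.2 − 3390×(0.151 + 14.66) = −19152.09.
Balance: K_1 − x×(3390 − 2820) = K_2, so x = (K_1 − K_2)/(3390 − 2820) = 19152.1/570 = 33.6 km.

33.6 km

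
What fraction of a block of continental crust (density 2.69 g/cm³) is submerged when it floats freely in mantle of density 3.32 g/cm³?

81%

Submerged fraction = ρ_obj/ρ_fluid = 2.69/3.32 = 81%.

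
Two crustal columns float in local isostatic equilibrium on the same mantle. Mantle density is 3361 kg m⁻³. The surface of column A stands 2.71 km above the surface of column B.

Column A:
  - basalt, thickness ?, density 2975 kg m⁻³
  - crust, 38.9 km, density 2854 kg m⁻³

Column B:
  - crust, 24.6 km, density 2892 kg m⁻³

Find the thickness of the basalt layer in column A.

Take the compensation level at the base of the deeper column (depth z_c below the surface of column A) and equate Σ ρ_i t_i down to z_c; mantle fills any gap and the z_c terms cancel.
Column A: x×2975 + 38.9×2854 + (z_c − 38.9 − x)×3361
Column B: 2.71×0 + 24.6×2892 + (z_c − 2.71 − 24.6)×3361
The z_c×3361 term appears on both sides and cancels. Collect the known terms of each column as K = Σ(ρt)_known − 3361 × (depth of known layers): K_A = 111020.6 − 3361×38.9 = −19722.3; K_B = 71143.2 − 3361×(2.71 + 24.6) = −20645.71.
Balance: K_A − x×(3361 − 2975) = K_B, so x = (K_A − K_B)/(3361 − 2975) = 923.41/386 = 2.39 km.

2.39 km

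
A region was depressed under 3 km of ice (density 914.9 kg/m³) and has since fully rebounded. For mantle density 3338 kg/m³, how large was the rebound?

Removing the load lets mantle flow back in; uplift u satisfies ρ_ice t = ρ_m u.
u = t ρ_ice/ρ_m = 3 km × 914.9/3338 = 0.822 km.

0.822 km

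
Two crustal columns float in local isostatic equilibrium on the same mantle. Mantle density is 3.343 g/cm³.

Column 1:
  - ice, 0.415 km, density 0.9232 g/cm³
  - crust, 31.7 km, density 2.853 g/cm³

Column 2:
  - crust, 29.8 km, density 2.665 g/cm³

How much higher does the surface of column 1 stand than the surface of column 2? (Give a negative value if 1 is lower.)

−1.1 km

For any compensation level in the mantle, the mantle terms cancel and isostasy reduces to e = (Σt_1 − Σt_2) − (Σ(ρt)_1 − Σ(ρt)_2) / ρ_m.
Σt_1 = 32.115 km; Σt_2 = 29.8 km; Σ(ρt)_1 = 90.823228; Σ(ρt)_2 = 79.417 (in km·g/cm³).
e = (32.115 − 29.8) − (90.823228 − 79.417) / 3.343 = −1.1 km.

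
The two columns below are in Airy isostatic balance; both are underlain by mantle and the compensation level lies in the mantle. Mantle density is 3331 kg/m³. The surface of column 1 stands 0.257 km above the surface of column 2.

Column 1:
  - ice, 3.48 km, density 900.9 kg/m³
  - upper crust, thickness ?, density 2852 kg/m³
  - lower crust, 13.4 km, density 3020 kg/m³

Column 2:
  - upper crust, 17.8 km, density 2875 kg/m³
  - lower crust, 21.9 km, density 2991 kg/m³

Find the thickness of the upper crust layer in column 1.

Take the compensation level at the base of the deeper column (depth z_c below the surface of column 1) and equate Σ ρ_i t_i down to z_c; mantle fills any gap and the z_c terms cancel.
Column 1: 3.48×900.9 + x×2852 + 13.4×3020 + (z_c − 16.88 − x)×3331
Column 2: 0.257×0 + 17.8×2875 + 21.9×2991 + (z_c − 0.257 − 39.7)×3331
The z_c×3331 term appears on both sides and cancels. Collect the known terms of each column as K = Σ(ρt)_known − 3331 × (depth of known layers): K_1 = 43603.132 − 3331×16.88 = −12624.148; K_2 = 116677.9 − 3331×(0.257 + 39.7) = −16418.867.
Balance: K_1 − x×(3331 − 2852) = K_2, so x = (K_1 − K_2)/(3331 − 2852) = 3794.72/479 = 7.92 km.

7.92 km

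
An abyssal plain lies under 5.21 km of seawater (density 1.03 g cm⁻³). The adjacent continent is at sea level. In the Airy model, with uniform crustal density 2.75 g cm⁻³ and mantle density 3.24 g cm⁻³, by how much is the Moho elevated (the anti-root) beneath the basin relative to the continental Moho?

18.3 km

In Airy isostatic equilibrium: replacing crust with seawater at the top is compensated by replacing crust with mantle at the base: d (ρ_c − ρ_w) = a (ρ_m − ρ_c).
a = d (ρ_c − ρ_w)/(ρ_m − ρ_c) = 5.21 km × 1.72/0.49 = 18.3 km.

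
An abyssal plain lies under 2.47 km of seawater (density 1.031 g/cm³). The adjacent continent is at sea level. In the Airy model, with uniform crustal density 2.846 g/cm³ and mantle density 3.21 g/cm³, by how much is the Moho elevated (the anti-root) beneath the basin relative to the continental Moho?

12.3 km

Equating mass per unit area of the two columns: replacing crust with seawater at the top is compensated by replacing crust with mantle at the base: d (ρ_c − ρ_w) = a (ρ_m − ρ_c).
a = d (ρ_c − ρ_w)/(ρ_m − ρ_c) = 2.47 km × 1.815/0.364 = 12.3 km.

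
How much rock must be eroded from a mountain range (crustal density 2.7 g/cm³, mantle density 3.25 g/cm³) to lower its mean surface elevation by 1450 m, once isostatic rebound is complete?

Net drop Δ = e − u = e − e ρ_c/ρ_m = e (ρ_m − ρ_c)/ρ_m.
e = Δ ρ_m/(ρ_m − ρ_c) = 1450 m × 3.25/0.55 = 8570 m.

8570 m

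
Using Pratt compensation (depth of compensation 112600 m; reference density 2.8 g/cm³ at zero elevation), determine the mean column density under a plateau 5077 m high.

2.68 g/cm³

Pratt balance: ρ_ref D = ρ (D + h).
ρ = ρ_ref D/(D + h) = 2.8 × 112600 m/(112600 m + 5077 m) = 2.68 g/cm³.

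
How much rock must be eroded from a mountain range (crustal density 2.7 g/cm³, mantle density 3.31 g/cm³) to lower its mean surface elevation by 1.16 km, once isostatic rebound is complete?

Net drop Δ = e − u = e − e ρ_c/ρ_m = e (ρ_m − ρ_c)/ρ_m.
e = Δ ρ_m/(ρ_m − ρ_c) = 1.16 km × 3.31/0.61 = 6.29 km.

6.29 km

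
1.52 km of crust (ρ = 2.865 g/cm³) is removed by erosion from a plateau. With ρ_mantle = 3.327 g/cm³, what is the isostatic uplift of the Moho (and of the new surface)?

Unloading: uplift u = e ρ_c/ρ_m = 1.52 km × 2.865/3.327 = 1.31 km.

1.31 km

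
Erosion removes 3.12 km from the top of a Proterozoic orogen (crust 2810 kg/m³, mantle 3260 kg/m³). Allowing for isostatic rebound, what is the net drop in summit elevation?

Rebound u = e ρ_c/ρ_m = 3.12 km × 2810/3260 = 2.689 km.
Net surface drop = e − u = 3.12 km − 2.689 km = e (ρ_m − ρ_c)/ρ_m = 0.431 km.

0.431 km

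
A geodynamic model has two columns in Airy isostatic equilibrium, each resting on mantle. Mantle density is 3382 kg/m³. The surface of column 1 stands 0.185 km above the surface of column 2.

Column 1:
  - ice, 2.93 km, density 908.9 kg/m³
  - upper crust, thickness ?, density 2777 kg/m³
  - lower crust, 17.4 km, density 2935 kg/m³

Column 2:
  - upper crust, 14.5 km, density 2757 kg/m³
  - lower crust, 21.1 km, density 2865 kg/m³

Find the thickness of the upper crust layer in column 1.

9.21 km

Take the compensation level at the base of the deeper column (depth z_c below the surface of column 1) and equate Σ ρ_i t_i down to z_c; mantle fills any gap and the z_c terms cancel.
Column 1: 2.93×908.9 + x×2777 + 17.4×2935 + (z_c − 20.33 − x)×3382
Column 2: 0.185×0 + 14.5×2757 + 21.1×2865 + (z_c − 0.185 − 35.6)×3382
The z_c×3382 term appears on both sides and cancels. Collect the known terms of each column as K = Σ(ρt)_known − 3382 × (depth of known layers): K_1 = 53732.077 − 3382×20.33 = −15023.983; K_2 = 100428 − 3382×(0.185 + 35.6) = −20596.87.
Balance: K_1 − x×(3382 − 2777) = K_2, so x = (K_1 − K_2)/(3382 − 2777) = 5572.89/605 = 9.21 km.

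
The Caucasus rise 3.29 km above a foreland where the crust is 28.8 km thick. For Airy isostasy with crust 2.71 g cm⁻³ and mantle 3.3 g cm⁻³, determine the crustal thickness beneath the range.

47.2 km

Root depth r = h ρ_c / (ρ_m − ρ_c) = 3.29 km × 2.71 / 0.59 = 15.11 km.
Total thickness = T + h + r = 28.8 km + 3.29 km + 15.11 km = 47.2 km.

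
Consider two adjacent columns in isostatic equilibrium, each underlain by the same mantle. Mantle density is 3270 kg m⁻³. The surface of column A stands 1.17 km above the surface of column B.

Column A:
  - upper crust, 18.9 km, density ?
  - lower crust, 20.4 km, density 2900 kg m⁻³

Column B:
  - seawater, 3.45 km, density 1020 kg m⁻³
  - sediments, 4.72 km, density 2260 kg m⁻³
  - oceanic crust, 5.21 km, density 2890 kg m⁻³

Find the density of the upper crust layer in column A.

2700 kg m⁻³

Take the compensation level at the base of the deeper column (depth z_c below the surface of column A) and equate Σ ρ_i t_i down to z_c; mantle fills any gap and the z_c terms cancel.
Column A: 18.9×ρ + 20.4×2900 + (z_c − 39.3)×3270
Column B: 1.17×0 + 3.45×1020 + 4.72×2260 + 5.21×2890 + (z_c − 1.17 − 13.38)×3270
The z_c×3270 term appears on both sides and cancels. Collect the known terms of each column as K = Σ(ρt)_known − 3270 × (depth of known layers): K_A = 59160 − 3270×39.3 = −69351; K_B = 29243.1 − 3270×(1.17 + 13.38) = −18335.4.
Balance: K_A + 18.9×ρ = K_B, so ρ = (K_B − K_A)/18.9 = 51015.6/18.9 = 2700 kg m⁻³.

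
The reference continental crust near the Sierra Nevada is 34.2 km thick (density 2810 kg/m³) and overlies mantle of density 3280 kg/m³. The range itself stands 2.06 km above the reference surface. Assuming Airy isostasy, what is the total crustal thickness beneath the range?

Root depth r = h ρ_c / (ρ_m − ρ_c) = 2.06 km × 2810 / 470 = 12.32 km.
Total thickness = T + h + r = 34.2 km + 2.06 km + 12.32 km = 48.6 km.

48.6 km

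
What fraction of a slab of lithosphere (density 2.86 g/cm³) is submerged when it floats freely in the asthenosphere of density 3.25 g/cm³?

Submerged fraction = ρ_obj/ρ_fluid = 2.86/3.25 = 0.88.

0.88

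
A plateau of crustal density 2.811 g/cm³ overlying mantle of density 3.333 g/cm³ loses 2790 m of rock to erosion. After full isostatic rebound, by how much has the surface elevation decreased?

437 m

Rebound u = e ρ_c/ρ_m = 2790 m × 2.811/3.333 = 2353 m.
Net surface drop = e − u = 2790 m − 2353 m = e (ρ_m − ρ_c)/ρ_m = 437 m.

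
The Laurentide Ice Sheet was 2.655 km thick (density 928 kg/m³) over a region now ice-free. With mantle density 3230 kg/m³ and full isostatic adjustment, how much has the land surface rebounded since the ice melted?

Removing the load lets mantle flow back in; uplift u satisfies ρ_ice t = ρ_m u.
u = t ρ_ice/ρ_m = 2.655 km × 928/3230 = 0.763 km.

0.763 km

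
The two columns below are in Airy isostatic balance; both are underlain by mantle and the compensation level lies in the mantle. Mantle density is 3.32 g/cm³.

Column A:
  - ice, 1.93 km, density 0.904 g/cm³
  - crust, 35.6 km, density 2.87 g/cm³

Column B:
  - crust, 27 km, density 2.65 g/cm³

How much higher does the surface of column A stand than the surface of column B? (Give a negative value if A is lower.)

0.781 km

For any compensation level in the mantle, the mantle terms cancel and isostasy reduces to e = (Σt_A − Σt_B) − (Σ(ρt)_A − Σ(ρt)_B) / ρ_m.
Σt_A = 37.53 km; Σt_B = 27 km; Σ(ρt)_A = 103.91672; Σ(ρt)_B = 71.55 (in km·g/cm³).
e = (37.53 − 27) − (103.91672 − 71.55) / 3.32 = 0.781 km.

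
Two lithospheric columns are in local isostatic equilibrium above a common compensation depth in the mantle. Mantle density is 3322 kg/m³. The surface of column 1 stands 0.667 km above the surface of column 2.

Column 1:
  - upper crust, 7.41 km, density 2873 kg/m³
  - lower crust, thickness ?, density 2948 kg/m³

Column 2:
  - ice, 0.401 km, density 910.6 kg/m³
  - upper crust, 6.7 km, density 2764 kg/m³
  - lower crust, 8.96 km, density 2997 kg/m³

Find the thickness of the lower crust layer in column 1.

Take the compensation level at the base of the deeper column (depth z_c below the surface of column 1) and equate Σ ρ_i t_i down to z_c; mantle fills any gap and the z_c terms cancel.
Column 1: 7.41×2873 + x×2948 + (z_c − 7.41 − x)×3322
Column 2: 0.667×0 + 0.401×910.6 + 6.7×2764 + 8.96×2997 + (z_c − 0.667 − 16.061)×3322
The z_c×3322 term appears on both sides and cancels. Collect the known terms of each column as K = Σ(ρt)_known − 3322 × (depth of known layers): K_1 = 21288.93 − 3322×7.41 = −3327.09; K_2 = 45737.0706 − 3322×(0.667 + 16.061) = −9833.3454.
Balance: K_1 − x×(3322 − 2948) = K_2, so x = (K_1 − K_2)/(3322 − 2948) = 6506.26/374 = 17.4 km.

17.4 km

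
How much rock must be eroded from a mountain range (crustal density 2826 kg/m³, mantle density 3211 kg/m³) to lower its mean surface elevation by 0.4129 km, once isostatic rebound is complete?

3.44 km

Net drop Δ = e − u = e − e ρ_c/ρ_m = e (ρ_m − ρ_c)/ρ_m.
e = Δ ρ_m/(ρ_m − ρ_c) = 0.4129 km × 3211/385 = 3.44 km.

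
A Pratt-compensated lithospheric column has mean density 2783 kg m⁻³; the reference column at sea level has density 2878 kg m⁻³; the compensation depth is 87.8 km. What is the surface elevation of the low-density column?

3 km

ρ_ref D = ρ (D + h) → h = D (ρ_ref − ρ)/ρ.
h = 87.8 km × (2878 − 2783)/2783 = 3 km.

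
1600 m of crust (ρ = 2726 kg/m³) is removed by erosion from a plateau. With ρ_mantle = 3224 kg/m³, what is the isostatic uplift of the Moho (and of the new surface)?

Unloading: uplift u = e ρ_c/ρ_m = 1600 m × 2726/3224 = 1350 m.

1350 m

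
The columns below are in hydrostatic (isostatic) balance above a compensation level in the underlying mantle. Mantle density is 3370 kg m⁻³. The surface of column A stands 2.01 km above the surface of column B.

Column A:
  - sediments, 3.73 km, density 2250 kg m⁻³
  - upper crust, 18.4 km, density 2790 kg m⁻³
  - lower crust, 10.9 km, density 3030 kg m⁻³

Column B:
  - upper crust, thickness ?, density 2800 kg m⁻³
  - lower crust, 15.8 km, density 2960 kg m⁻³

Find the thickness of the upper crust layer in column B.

9.31 km

Take the compensation level at the base of the deeper column (depth z_c below the surface of column A) and equate Σ ρ_i t_i down to z_c; mantle fills any gap and the z_c terms cancel.
Column A: 3.73×2250 + 18.4×2790 + 10.9×3030 + (z_c − 33.03)×3370
Column B: 2.01×0 + x×2800 + 15.8×2960 + (z_c − 2.01 − 15.8 − x)×3370
The z_c×3370 term appears on both sides and cancels. Collect the known terms of each column as K = Σ(ρt)_known − 3370 × (depth of known layers): K_A = 92755.5 − 3370×33.03 = −18555.6; K_B = 46768 − 3370×(2.01 + 15.8) = −13251.7.
Balance: K_A = K_B − x×(3370 − 2800), so x = (K_B − K_A)/(3370 − 2800) = 5303.9/570 = 9.31 km.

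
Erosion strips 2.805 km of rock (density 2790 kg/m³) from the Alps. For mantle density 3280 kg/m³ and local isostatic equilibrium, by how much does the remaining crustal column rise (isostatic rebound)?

Unloading: uplift u = e ρ_c/ρ_m = 2.805 km × 2790/3280 = 2.39 km.

2.39 km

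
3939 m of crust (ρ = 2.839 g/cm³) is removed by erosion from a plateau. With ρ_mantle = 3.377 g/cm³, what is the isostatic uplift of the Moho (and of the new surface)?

3310 m

Unloading: uplift u = e ρ_c/ρ_m = 3939 m × 2.839/3.377 = 3310 m.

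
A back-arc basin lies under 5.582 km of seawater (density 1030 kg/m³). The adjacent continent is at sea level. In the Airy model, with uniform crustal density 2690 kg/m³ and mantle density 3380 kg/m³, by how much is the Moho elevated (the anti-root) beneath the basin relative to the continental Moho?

13.4 km

Isostatic balance requires: replacing crust with seawater at the top is compensated by replacing crust with mantle at the base: d (ρ_c − ρ_w) = a (ρ_m − ρ_c).
a = d (ρ_c − ρ_w)/(ρ_m − ρ_c) = 5.582 km × 1660/690 = 13.4 km.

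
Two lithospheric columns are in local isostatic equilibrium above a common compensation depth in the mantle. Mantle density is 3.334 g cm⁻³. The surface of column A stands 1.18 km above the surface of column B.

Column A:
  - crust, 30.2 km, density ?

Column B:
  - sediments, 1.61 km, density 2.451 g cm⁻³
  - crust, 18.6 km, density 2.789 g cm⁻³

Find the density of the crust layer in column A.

Take the compensation level at the base of the deeper column (depth z_c below the surface of column A) and equate Σ ρ_i t_i down to z_c; mantle fills any gap and the z_c terms cancel.
Column A: 30.2×ρ + (z_c − 30.2)×3.334
Column B: 1.18×0 + 1.61×2.451 + 18.6×2.789 + (z_c − 1.18 − 20.21)×3.334
The z_c×3.334 term appears on both sides and cancels. Collect the known terms of each column as K = Σ(ρt)_known − 3.334 × (depth of known layers): K_A = 0 − 3.334×30.2 = −100.6868; K_B = 55.82151 − 3.334×(1.18 + 20.21) = −15.49275.
Balance: K_A + 30.2×ρ = K_B, so ρ = (K_B − K_A)/30.2 = 85.194/30.2 = 2.82 g cm⁻³.

2.82 g cm⁻³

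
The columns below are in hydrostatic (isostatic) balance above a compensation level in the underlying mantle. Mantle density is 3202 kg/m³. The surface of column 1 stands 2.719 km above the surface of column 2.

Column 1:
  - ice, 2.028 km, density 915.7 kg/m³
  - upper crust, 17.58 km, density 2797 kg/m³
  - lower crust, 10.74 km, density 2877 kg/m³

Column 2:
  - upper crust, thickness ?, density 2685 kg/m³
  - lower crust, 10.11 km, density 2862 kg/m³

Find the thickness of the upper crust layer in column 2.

Take the compensation level at the base of the deeper column (depth z_c below the surface of column 1) and equate Σ ρ_i t_i down to z_c; mantle fills any gap and the z_c terms cancel.
Column 1: 2.028×915.7 + 17.58×2797 + 10.74×2877 + (z_c − 30.348)×3202
Column 2: 2.719×0 + x×2685 + 10.11×2862 + (z_c − 2.719 − 10.11 − x)×3202
The z_c×3202 term appears on both sides and cancels. Collect the known terms of each column as K = Σ(ρt)_known − 3202 × (depth of known layers): K_1 = 81927.2796 − 3202×30.348 = −15247.0164; K_2 = 28934.82 − 3202×(2.719 + 10.11) = −12143.638.
Balance: K_1 = K_2 − x×(3202 − 2685), so x = (K_2 − K_1)/(3202 − 2685) = 3103.38/517 = 6 km.

6 km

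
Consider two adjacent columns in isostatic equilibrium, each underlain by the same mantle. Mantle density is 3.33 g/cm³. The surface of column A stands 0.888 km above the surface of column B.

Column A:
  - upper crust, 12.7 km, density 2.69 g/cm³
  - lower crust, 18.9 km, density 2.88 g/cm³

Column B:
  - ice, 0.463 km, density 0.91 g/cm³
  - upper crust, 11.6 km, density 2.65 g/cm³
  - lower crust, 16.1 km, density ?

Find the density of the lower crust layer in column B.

3.04 g/cm³

Take the compensation level at the base of the deeper column (depth z_c below the surface of column A) and equate Σ ρ_i t_i down to z_c; mantle fills any gap and the z_c terms cancel.
Column A: 12.7×2.69 + 18.9×2.88 + (z_c − 31.6)×3.33
Column B: 0.888×0 + 0.463×0.91 + 11.6×2.65 + 16.1×ρ + (z_c − 0.888 − 28.163)×3.33
The z_c×3.33 term appears on both sides and cancels. Collect the known terms of each column as K = Σ(ρt)_known − 3.33 × (depth of known layers): K_A = 88.595 − 3.33×31.6 = −16.633; K_B = 31.16133 − 3.33×(0.888 + 28.163) = −65.5785.
Balance: K_A = K_B + 16.1×ρ, so ρ = (K_A − K_B)/16.1 = 48.9455/16.1 = 3.04 g/cm³.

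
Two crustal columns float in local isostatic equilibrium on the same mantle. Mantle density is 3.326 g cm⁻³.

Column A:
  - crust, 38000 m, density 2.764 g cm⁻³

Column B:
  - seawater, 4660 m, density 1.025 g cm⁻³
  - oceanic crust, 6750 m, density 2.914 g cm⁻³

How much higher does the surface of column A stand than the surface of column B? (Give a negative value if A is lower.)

2360 m

For any compensation level in the mantle, the mantle terms cancel and isostasy reduces to e = (Σt_A − Σt_B) − (Σ(ρt)_A − Σ(ρt)_B) / ρ_m.
Σt_A = 38000 m; Σt_B = 11410 m; Σ(ρt)_A = 105032; Σ(ρt)_B = 24446 (in m·g cm⁻³).
e = (38000 − 11410) − (105032 − 24446) / 3.326 = 2360 m.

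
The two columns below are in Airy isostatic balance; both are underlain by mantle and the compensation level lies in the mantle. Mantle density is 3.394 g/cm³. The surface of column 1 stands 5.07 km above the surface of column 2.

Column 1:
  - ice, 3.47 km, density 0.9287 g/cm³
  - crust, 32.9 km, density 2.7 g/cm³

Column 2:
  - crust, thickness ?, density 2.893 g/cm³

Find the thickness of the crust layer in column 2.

28.3 km

Take the compensation level at the base of the deeper column (depth z_c below the surface of column 1) and equate Σ ρ_i t_i down to z_c; mantle fills any gap and the z_c terms cancel.
Column 1: 3.47×0.9287 + 32.9×2.7 + (z_c − 36.37)×3.394
Column 2: 5.07×0 + x×2.893 + (z_c − 5.07 − 0 − x)×3.394
The z_c×3.394 term appears on both sides and cancels. Collect the known terms of each column as K = Σ(ρt)_known − 3.394 × (depth of known layers): K_1 = 92.052589 − 3.394×36.37 = −31.387191; K_2 = 0 − 3.394×(5.07 + 0) = −17.20758.
Balance: K_1 = K_2 − x×(3.394 − 2.893), so x = (K_2 − K_1)/(3.394 − 2.893) = 14.1796/0.501 = 28.3 km.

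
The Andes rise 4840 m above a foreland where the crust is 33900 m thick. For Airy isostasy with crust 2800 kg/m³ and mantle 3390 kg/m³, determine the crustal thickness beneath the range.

Root depth r = h ρ_c / (ρ_m − ρ_c) = 4840 m × 2800 / 590 = 22970 m.
Total thickness = T + h + r = 33900 m + 4840 m + 22970 m = 61700 m.

61700 m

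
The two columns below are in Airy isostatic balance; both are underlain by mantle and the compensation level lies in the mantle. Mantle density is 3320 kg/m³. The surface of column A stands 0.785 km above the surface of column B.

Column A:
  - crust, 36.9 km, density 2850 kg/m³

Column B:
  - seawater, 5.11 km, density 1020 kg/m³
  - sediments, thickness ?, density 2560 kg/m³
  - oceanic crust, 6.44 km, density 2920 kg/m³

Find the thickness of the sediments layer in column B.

0.537 km

Take the compensation level at the base of the deeper column (depth z_c below the surface of column A) and equate Σ ρ_i t_i down to z_c; mantle fills any gap and the z_c terms cancel.
Column A: 36.9×2850 + (z_c − 36.9)×3320
Column B: 0.785×0 + 5.11×1020 + x×2560 + 6.44×2920 + (z_c − 0.785 − 11.55 − x)×3320
The z_c×3320 term appears on both sides and cancels. Collect the known terms of each column as K = Σ(ρt)_known − 3320 × (depth of known layers): K_A = 105165 − 3320×36.9 = −17343; K_B = 24017 − 3320×(0.785 + 11.55) = −16935.2.
Balance: K_A = K_B − x×(3320 − 2560), so x = (K_B − K_A)/(3320 − 2560) = 407.8/760 = 0.537 km.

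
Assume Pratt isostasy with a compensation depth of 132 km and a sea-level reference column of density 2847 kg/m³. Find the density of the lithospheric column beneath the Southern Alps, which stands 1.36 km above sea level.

Pratt balance: ρ_ref D = ρ (D + h).
ρ = ρ_ref D/(D + h) = 2847 × 132 km/(132 km + 1.36 km) = 2820 kg/m³.

2820 kg/m³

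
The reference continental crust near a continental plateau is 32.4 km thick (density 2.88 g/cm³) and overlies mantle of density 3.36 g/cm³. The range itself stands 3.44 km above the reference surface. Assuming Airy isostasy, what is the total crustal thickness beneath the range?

56.5 km

Root depth r = h ρ_c / (ρ_m − ρ_c) = 3.44 km × 2.88 / 0.48 = 20.64 km.
Total thickness = T + h + r = 32.4 km + 3.44 km + 20.64 km = 56.5 km.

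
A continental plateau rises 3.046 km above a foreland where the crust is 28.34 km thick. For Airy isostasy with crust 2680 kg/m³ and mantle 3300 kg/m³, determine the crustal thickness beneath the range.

Root depth r = h ρ_c / (ρ_m − ρ_c) = 3.046 km × 2680 / 620 = 13.17 km.
Total thickness = T + h + r = 28.34 km + 3.046 km + 13.17 km = 44.6 km.

44.6 km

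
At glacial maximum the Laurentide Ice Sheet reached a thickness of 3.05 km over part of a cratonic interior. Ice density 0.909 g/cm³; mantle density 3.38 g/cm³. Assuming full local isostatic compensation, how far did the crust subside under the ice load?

0.82 km

Equating mass per unit area of the two columns: the ice load ρ_ice t is balanced by mantle displaced below, ρ_m s.
s = t ρ_ice / ρ_m = 3.05 km × 0.909/3.38 = 0.82 km.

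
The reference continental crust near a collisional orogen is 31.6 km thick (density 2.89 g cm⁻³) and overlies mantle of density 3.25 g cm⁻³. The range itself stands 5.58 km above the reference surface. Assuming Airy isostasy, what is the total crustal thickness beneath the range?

82 km

Root depth r = h ρ_c / (ρ_m − ρ_c) = 5.58 km × 2.89 / 0.36 = 44.8 km.
Total thickness = T + h + r = 31.6 km + 5.58 km + 44.8 km = 82 km.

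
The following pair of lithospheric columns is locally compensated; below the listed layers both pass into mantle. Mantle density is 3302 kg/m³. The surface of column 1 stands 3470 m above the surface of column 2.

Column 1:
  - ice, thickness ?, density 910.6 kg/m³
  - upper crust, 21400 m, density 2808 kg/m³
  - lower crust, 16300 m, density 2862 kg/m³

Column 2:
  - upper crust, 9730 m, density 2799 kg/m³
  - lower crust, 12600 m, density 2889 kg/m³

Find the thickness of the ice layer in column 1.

1590 m

Take the compensation level at the base of the deeper column (depth z_c below the surface of column 1) and equate Σ ρ_i t_i down to z_c; mantle fills any gap and the z_c terms cancel.
Column 1: x×910.6 + 21400×2808 + 16300×2862 + (z_c − 37700 − x)×3302
Column 2: 3470×0 + 9730×2799 + 12600×2889 + (z_c − 3470 − 22330)×3302
The z_c×3302 term appears on both sides and cancels. Collect the known terms of each column as K = Σ(ρt)_known − 3302 × (depth of known layers): K_1 = 106741800 − 3302×37700 = −17743600; K_2 = 63635670 − 3302×(3470 + 22330) = −21555930.
Balance: K_1 − x×(3302 − 910.6) = K_2, so x = (K_1 − K_2)/(3302 − 910.6) = 3812330/2391.4 = 1590 m.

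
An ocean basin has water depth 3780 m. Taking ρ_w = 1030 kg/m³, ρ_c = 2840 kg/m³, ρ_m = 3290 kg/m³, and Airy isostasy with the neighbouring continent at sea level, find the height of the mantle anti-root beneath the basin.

Isostatic balance requires: replacing crust with seawater at the top is compensated by replacing crust with mantle at the base: d (ρ_c − ρ_w) = a (ρ_m − ρ_c).
a = d (ρ_c − ρ_w)/(ρ_m − ρ_c) = 3780 m × 1810/450 = 15200 m.

15200 m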